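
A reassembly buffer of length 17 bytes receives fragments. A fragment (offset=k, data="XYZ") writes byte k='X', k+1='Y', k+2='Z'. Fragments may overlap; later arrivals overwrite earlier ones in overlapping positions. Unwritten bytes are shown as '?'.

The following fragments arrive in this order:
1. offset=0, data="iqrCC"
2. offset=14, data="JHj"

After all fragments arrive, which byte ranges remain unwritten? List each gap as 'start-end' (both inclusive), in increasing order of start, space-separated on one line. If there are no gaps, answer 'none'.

Fragment 1: offset=0 len=5
Fragment 2: offset=14 len=3
Gaps: 5-13

Answer: 5-13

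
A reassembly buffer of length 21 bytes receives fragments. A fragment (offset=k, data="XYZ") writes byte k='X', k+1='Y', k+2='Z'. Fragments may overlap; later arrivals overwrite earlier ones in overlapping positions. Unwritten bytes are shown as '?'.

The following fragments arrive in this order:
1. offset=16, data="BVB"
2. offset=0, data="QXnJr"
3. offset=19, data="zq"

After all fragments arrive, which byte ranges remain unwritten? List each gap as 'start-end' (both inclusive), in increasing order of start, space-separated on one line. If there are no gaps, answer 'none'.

Fragment 1: offset=16 len=3
Fragment 2: offset=0 len=5
Fragment 3: offset=19 len=2
Gaps: 5-15

Answer: 5-15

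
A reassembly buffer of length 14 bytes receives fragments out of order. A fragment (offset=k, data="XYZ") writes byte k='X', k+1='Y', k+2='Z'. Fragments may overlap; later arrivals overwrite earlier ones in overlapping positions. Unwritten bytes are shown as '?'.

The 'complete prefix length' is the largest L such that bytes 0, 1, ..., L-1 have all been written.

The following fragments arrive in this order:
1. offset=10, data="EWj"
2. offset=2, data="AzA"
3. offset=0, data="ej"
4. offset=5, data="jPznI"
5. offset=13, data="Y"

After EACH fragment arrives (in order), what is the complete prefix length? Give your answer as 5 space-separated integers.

Fragment 1: offset=10 data="EWj" -> buffer=??????????EWj? -> prefix_len=0
Fragment 2: offset=2 data="AzA" -> buffer=??AzA?????EWj? -> prefix_len=0
Fragment 3: offset=0 data="ej" -> buffer=ejAzA?????EWj? -> prefix_len=5
Fragment 4: offset=5 data="jPznI" -> buffer=ejAzAjPznIEWj? -> prefix_len=13
Fragment 5: offset=13 data="Y" -> buffer=ejAzAjPznIEWjY -> prefix_len=14

Answer: 0 0 5 13 14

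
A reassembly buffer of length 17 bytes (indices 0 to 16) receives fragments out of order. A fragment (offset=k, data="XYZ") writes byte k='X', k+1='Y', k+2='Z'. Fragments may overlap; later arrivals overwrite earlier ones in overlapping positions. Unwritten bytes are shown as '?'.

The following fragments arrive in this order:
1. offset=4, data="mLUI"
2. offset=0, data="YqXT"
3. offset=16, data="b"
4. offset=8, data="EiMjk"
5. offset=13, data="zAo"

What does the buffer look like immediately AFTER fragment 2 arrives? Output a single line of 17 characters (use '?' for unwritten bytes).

Answer: YqXTmLUI?????????

Derivation:
Fragment 1: offset=4 data="mLUI" -> buffer=????mLUI?????????
Fragment 2: offset=0 data="YqXT" -> buffer=YqXTmLUI?????????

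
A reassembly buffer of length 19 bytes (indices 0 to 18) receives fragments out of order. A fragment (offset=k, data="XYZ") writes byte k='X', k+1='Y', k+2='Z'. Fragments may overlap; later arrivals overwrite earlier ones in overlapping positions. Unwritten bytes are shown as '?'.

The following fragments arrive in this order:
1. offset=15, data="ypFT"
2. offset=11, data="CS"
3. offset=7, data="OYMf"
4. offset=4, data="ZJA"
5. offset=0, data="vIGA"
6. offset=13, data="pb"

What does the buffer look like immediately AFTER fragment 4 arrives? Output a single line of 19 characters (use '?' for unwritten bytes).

Fragment 1: offset=15 data="ypFT" -> buffer=???????????????ypFT
Fragment 2: offset=11 data="CS" -> buffer=???????????CS??ypFT
Fragment 3: offset=7 data="OYMf" -> buffer=???????OYMfCS??ypFT
Fragment 4: offset=4 data="ZJA" -> buffer=????ZJAOYMfCS??ypFT

Answer: ????ZJAOYMfCS??ypFT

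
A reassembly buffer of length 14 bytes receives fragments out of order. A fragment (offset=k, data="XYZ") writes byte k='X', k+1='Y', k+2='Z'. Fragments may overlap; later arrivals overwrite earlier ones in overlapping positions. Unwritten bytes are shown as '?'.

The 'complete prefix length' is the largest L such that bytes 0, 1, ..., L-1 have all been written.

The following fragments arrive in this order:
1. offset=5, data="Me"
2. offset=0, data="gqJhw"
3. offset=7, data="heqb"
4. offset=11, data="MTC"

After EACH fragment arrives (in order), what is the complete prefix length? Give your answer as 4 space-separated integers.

Answer: 0 7 11 14

Derivation:
Fragment 1: offset=5 data="Me" -> buffer=?????Me??????? -> prefix_len=0
Fragment 2: offset=0 data="gqJhw" -> buffer=gqJhwMe??????? -> prefix_len=7
Fragment 3: offset=7 data="heqb" -> buffer=gqJhwMeheqb??? -> prefix_len=11
Fragment 4: offset=11 data="MTC" -> buffer=gqJhwMeheqbMTC -> prefix_len=14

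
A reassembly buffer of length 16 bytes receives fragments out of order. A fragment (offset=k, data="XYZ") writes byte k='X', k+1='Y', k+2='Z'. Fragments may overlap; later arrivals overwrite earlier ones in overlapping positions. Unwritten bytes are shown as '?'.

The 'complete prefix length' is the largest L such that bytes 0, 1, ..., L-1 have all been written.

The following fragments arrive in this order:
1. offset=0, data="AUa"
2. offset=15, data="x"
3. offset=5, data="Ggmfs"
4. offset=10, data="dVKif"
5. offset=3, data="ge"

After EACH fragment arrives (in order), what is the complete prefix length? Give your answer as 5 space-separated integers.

Answer: 3 3 3 3 16

Derivation:
Fragment 1: offset=0 data="AUa" -> buffer=AUa????????????? -> prefix_len=3
Fragment 2: offset=15 data="x" -> buffer=AUa????????????x -> prefix_len=3
Fragment 3: offset=5 data="Ggmfs" -> buffer=AUa??Ggmfs?????x -> prefix_len=3
Fragment 4: offset=10 data="dVKif" -> buffer=AUa??GgmfsdVKifx -> prefix_len=3
Fragment 5: offset=3 data="ge" -> buffer=AUageGgmfsdVKifx -> prefix_len=16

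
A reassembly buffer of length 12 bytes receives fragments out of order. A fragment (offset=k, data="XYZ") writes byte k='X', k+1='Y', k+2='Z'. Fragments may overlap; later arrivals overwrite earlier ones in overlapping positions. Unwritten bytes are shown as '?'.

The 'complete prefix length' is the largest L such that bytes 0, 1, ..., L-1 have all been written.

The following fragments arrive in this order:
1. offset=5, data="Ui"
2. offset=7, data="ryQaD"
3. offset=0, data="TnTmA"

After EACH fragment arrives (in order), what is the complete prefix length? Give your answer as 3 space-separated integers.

Fragment 1: offset=5 data="Ui" -> buffer=?????Ui????? -> prefix_len=0
Fragment 2: offset=7 data="ryQaD" -> buffer=?????UiryQaD -> prefix_len=0
Fragment 3: offset=0 data="TnTmA" -> buffer=TnTmAUiryQaD -> prefix_len=12

Answer: 0 0 12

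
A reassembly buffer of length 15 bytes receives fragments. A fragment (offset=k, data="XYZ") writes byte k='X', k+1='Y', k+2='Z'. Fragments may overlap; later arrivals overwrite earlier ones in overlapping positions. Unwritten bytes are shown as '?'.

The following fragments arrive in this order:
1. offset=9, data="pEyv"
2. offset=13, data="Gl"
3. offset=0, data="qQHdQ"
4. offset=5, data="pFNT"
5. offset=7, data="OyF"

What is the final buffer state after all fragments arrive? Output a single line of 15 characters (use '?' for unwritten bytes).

Fragment 1: offset=9 data="pEyv" -> buffer=?????????pEyv??
Fragment 2: offset=13 data="Gl" -> buffer=?????????pEyvGl
Fragment 3: offset=0 data="qQHdQ" -> buffer=qQHdQ????pEyvGl
Fragment 4: offset=5 data="pFNT" -> buffer=qQHdQpFNTpEyvGl
Fragment 5: offset=7 data="OyF" -> buffer=qQHdQpFOyFEyvGl

Answer: qQHdQpFOyFEyvGl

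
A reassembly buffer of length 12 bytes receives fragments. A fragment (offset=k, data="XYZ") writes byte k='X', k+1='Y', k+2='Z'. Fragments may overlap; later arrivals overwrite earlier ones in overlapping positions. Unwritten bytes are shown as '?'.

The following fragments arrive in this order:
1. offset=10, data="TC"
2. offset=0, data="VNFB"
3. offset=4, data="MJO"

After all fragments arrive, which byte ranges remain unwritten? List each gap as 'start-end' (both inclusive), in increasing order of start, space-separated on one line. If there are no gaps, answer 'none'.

Answer: 7-9

Derivation:
Fragment 1: offset=10 len=2
Fragment 2: offset=0 len=4
Fragment 3: offset=4 len=3
Gaps: 7-9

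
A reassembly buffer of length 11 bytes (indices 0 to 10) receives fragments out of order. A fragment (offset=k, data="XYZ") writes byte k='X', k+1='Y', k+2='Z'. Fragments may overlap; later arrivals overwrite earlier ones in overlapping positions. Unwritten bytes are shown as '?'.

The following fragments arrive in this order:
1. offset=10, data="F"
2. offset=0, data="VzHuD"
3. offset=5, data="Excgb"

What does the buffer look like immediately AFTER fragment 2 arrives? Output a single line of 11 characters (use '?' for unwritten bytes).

Fragment 1: offset=10 data="F" -> buffer=??????????F
Fragment 2: offset=0 data="VzHuD" -> buffer=VzHuD?????F

Answer: VzHuD?????F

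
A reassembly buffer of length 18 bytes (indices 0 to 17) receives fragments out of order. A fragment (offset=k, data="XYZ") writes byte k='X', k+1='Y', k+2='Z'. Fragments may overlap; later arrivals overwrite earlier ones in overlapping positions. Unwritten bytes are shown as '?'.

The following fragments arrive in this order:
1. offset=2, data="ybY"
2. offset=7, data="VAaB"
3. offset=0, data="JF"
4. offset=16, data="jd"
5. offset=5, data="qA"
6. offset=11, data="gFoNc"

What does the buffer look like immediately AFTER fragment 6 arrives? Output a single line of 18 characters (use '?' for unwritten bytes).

Answer: JFybYqAVAaBgFoNcjd

Derivation:
Fragment 1: offset=2 data="ybY" -> buffer=??ybY?????????????
Fragment 2: offset=7 data="VAaB" -> buffer=??ybY??VAaB???????
Fragment 3: offset=0 data="JF" -> buffer=JFybY??VAaB???????
Fragment 4: offset=16 data="jd" -> buffer=JFybY??VAaB?????jd
Fragment 5: offset=5 data="qA" -> buffer=JFybYqAVAaB?????jd
Fragment 6: offset=11 data="gFoNc" -> buffer=JFybYqAVAaBgFoNcjd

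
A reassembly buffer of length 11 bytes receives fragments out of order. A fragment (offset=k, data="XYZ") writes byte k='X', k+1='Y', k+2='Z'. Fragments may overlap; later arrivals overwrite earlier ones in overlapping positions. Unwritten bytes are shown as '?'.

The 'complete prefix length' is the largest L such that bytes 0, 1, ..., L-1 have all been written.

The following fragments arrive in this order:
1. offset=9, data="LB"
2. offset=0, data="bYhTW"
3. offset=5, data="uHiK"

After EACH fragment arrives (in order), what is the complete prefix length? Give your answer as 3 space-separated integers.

Answer: 0 5 11

Derivation:
Fragment 1: offset=9 data="LB" -> buffer=?????????LB -> prefix_len=0
Fragment 2: offset=0 data="bYhTW" -> buffer=bYhTW????LB -> prefix_len=5
Fragment 3: offset=5 data="uHiK" -> buffer=bYhTWuHiKLB -> prefix_len=11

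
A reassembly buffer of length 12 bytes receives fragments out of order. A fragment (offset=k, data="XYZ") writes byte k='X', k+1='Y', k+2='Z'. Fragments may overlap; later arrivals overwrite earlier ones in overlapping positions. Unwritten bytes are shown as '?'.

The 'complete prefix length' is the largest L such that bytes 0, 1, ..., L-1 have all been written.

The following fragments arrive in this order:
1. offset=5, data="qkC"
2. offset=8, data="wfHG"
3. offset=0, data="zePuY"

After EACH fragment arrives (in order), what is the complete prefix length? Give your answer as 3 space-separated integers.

Fragment 1: offset=5 data="qkC" -> buffer=?????qkC???? -> prefix_len=0
Fragment 2: offset=8 data="wfHG" -> buffer=?????qkCwfHG -> prefix_len=0
Fragment 3: offset=0 data="zePuY" -> buffer=zePuYqkCwfHG -> prefix_len=12

Answer: 0 0 12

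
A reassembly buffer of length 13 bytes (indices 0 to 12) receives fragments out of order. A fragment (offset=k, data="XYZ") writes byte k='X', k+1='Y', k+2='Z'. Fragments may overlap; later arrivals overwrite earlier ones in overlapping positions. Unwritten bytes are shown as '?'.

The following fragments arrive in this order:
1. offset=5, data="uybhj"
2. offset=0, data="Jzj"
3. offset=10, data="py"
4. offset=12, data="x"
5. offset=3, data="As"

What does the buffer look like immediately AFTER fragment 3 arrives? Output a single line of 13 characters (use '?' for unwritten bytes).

Answer: Jzj??uybhjpy?

Derivation:
Fragment 1: offset=5 data="uybhj" -> buffer=?????uybhj???
Fragment 2: offset=0 data="Jzj" -> buffer=Jzj??uybhj???
Fragment 3: offset=10 data="py" -> buffer=Jzj??uybhjpy?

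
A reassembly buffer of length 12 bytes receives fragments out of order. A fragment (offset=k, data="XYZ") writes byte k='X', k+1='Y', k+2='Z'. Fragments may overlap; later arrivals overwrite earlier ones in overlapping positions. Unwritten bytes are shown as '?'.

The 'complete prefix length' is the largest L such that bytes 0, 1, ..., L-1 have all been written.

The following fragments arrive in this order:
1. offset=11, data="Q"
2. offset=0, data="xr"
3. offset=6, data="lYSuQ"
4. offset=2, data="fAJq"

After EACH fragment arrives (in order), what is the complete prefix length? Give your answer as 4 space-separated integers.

Fragment 1: offset=11 data="Q" -> buffer=???????????Q -> prefix_len=0
Fragment 2: offset=0 data="xr" -> buffer=xr?????????Q -> prefix_len=2
Fragment 3: offset=6 data="lYSuQ" -> buffer=xr????lYSuQQ -> prefix_len=2
Fragment 4: offset=2 data="fAJq" -> buffer=xrfAJqlYSuQQ -> prefix_len=12

Answer: 0 2 2 12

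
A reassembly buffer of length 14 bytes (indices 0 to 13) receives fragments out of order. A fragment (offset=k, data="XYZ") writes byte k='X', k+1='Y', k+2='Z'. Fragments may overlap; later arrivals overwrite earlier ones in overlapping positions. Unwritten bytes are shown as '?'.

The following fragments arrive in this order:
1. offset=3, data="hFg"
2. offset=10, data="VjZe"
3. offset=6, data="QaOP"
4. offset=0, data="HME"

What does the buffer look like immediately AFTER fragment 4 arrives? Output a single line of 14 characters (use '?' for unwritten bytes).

Fragment 1: offset=3 data="hFg" -> buffer=???hFg????????
Fragment 2: offset=10 data="VjZe" -> buffer=???hFg????VjZe
Fragment 3: offset=6 data="QaOP" -> buffer=???hFgQaOPVjZe
Fragment 4: offset=0 data="HME" -> buffer=HMEhFgQaOPVjZe

Answer: HMEhFgQaOPVjZe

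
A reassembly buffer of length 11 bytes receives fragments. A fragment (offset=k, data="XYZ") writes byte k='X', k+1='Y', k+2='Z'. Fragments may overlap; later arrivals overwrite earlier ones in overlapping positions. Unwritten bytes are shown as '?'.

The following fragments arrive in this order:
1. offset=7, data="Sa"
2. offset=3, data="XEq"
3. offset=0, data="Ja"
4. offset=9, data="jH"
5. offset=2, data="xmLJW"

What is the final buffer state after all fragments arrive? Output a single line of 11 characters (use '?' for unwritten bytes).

Fragment 1: offset=7 data="Sa" -> buffer=???????Sa??
Fragment 2: offset=3 data="XEq" -> buffer=???XEq?Sa??
Fragment 3: offset=0 data="Ja" -> buffer=Ja?XEq?Sa??
Fragment 4: offset=9 data="jH" -> buffer=Ja?XEq?SajH
Fragment 5: offset=2 data="xmLJW" -> buffer=JaxmLJWSajH

Answer: JaxmLJWSajH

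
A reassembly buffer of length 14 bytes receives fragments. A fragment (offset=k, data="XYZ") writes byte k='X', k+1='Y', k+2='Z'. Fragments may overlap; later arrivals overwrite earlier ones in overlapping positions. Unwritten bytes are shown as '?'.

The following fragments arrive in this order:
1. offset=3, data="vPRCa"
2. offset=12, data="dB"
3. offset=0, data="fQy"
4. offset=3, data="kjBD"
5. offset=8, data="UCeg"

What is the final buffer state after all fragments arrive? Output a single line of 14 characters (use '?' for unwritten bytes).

Answer: fQykjBDaUCegdB

Derivation:
Fragment 1: offset=3 data="vPRCa" -> buffer=???vPRCa??????
Fragment 2: offset=12 data="dB" -> buffer=???vPRCa????dB
Fragment 3: offset=0 data="fQy" -> buffer=fQyvPRCa????dB
Fragment 4: offset=3 data="kjBD" -> buffer=fQykjBDa????dB
Fragment 5: offset=8 data="UCeg" -> buffer=fQykjBDaUCegdB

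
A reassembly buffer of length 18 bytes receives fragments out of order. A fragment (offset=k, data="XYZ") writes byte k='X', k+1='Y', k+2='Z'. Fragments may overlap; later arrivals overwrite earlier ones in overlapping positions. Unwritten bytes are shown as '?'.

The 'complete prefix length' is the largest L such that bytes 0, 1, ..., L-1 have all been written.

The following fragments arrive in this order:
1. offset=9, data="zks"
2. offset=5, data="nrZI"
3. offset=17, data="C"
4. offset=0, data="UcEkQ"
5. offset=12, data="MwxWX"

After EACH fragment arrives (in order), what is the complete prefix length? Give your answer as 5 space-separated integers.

Answer: 0 0 0 12 18

Derivation:
Fragment 1: offset=9 data="zks" -> buffer=?????????zks?????? -> prefix_len=0
Fragment 2: offset=5 data="nrZI" -> buffer=?????nrZIzks?????? -> prefix_len=0
Fragment 3: offset=17 data="C" -> buffer=?????nrZIzks?????C -> prefix_len=0
Fragment 4: offset=0 data="UcEkQ" -> buffer=UcEkQnrZIzks?????C -> prefix_len=12
Fragment 5: offset=12 data="MwxWX" -> buffer=UcEkQnrZIzksMwxWXC -> prefix_len=18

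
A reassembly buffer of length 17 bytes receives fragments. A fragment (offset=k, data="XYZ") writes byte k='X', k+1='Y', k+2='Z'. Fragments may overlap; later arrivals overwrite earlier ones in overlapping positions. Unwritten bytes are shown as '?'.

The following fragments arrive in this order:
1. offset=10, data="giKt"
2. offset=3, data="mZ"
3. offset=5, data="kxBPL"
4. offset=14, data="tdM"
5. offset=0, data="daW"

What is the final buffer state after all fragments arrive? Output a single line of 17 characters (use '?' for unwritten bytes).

Fragment 1: offset=10 data="giKt" -> buffer=??????????giKt???
Fragment 2: offset=3 data="mZ" -> buffer=???mZ?????giKt???
Fragment 3: offset=5 data="kxBPL" -> buffer=???mZkxBPLgiKt???
Fragment 4: offset=14 data="tdM" -> buffer=???mZkxBPLgiKttdM
Fragment 5: offset=0 data="daW" -> buffer=daWmZkxBPLgiKttdM

Answer: daWmZkxBPLgiKttdM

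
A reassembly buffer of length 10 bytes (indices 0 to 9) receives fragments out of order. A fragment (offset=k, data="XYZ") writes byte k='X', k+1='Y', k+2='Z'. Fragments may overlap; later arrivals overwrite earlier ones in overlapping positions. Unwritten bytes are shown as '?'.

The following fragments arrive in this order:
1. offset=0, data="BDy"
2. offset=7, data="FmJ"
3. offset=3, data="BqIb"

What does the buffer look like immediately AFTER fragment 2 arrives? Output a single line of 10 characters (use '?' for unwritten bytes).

Fragment 1: offset=0 data="BDy" -> buffer=BDy???????
Fragment 2: offset=7 data="FmJ" -> buffer=BDy????FmJ

Answer: BDy????FmJ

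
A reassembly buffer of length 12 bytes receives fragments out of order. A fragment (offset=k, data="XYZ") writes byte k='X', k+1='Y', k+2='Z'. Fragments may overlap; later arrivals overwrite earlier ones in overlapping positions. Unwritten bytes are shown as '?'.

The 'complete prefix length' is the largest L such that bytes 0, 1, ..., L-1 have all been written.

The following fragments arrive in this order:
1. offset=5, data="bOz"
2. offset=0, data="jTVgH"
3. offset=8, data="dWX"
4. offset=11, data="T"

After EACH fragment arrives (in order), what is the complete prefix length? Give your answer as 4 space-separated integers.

Fragment 1: offset=5 data="bOz" -> buffer=?????bOz???? -> prefix_len=0
Fragment 2: offset=0 data="jTVgH" -> buffer=jTVgHbOz???? -> prefix_len=8
Fragment 3: offset=8 data="dWX" -> buffer=jTVgHbOzdWX? -> prefix_len=11
Fragment 4: offset=11 data="T" -> buffer=jTVgHbOzdWXT -> prefix_len=12

Answer: 0 8 11 12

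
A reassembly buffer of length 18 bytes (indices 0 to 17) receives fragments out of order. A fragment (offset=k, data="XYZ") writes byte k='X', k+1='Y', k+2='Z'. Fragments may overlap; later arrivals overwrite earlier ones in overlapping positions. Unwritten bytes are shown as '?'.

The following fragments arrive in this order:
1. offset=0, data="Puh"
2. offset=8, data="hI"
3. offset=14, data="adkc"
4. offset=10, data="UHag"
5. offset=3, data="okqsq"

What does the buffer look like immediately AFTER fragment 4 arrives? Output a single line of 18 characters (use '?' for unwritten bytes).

Fragment 1: offset=0 data="Puh" -> buffer=Puh???????????????
Fragment 2: offset=8 data="hI" -> buffer=Puh?????hI????????
Fragment 3: offset=14 data="adkc" -> buffer=Puh?????hI????adkc
Fragment 4: offset=10 data="UHag" -> buffer=Puh?????hIUHagadkc

Answer: Puh?????hIUHagadkc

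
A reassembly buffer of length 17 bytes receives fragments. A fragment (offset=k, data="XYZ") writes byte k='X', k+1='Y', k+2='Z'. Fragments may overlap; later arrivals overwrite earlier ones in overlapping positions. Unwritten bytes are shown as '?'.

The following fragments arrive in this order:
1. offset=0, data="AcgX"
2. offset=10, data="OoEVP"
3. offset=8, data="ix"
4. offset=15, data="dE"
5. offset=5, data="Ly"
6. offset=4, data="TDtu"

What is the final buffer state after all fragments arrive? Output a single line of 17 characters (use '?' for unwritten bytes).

Answer: AcgXTDtuixOoEVPdE

Derivation:
Fragment 1: offset=0 data="AcgX" -> buffer=AcgX?????????????
Fragment 2: offset=10 data="OoEVP" -> buffer=AcgX??????OoEVP??
Fragment 3: offset=8 data="ix" -> buffer=AcgX????ixOoEVP??
Fragment 4: offset=15 data="dE" -> buffer=AcgX????ixOoEVPdE
Fragment 5: offset=5 data="Ly" -> buffer=AcgX?Ly?ixOoEVPdE
Fragment 6: offset=4 data="TDtu" -> buffer=AcgXTDtuixOoEVPdE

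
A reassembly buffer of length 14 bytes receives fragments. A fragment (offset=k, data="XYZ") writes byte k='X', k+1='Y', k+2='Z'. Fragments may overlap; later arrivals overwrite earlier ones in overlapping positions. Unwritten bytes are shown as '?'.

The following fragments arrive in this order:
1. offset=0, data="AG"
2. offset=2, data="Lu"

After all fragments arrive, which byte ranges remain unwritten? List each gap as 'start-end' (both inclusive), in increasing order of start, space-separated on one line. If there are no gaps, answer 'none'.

Fragment 1: offset=0 len=2
Fragment 2: offset=2 len=2
Gaps: 4-13

Answer: 4-13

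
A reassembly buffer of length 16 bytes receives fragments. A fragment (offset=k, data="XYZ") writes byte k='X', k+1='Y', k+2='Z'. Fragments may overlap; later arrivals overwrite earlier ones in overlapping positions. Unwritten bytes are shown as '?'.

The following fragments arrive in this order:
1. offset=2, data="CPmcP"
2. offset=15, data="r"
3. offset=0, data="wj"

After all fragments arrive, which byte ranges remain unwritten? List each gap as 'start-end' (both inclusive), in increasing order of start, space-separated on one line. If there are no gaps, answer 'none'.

Fragment 1: offset=2 len=5
Fragment 2: offset=15 len=1
Fragment 3: offset=0 len=2
Gaps: 7-14

Answer: 7-14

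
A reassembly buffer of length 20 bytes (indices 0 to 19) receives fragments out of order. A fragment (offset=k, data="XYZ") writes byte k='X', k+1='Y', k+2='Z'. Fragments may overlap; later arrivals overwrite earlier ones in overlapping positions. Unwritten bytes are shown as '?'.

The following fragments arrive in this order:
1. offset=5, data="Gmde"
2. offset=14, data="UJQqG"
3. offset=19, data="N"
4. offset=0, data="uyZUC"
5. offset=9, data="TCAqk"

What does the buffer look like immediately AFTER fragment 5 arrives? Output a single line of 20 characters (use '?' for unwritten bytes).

Fragment 1: offset=5 data="Gmde" -> buffer=?????Gmde???????????
Fragment 2: offset=14 data="UJQqG" -> buffer=?????Gmde?????UJQqG?
Fragment 3: offset=19 data="N" -> buffer=?????Gmde?????UJQqGN
Fragment 4: offset=0 data="uyZUC" -> buffer=uyZUCGmde?????UJQqGN
Fragment 5: offset=9 data="TCAqk" -> buffer=uyZUCGmdeTCAqkUJQqGN

Answer: uyZUCGmdeTCAqkUJQqGN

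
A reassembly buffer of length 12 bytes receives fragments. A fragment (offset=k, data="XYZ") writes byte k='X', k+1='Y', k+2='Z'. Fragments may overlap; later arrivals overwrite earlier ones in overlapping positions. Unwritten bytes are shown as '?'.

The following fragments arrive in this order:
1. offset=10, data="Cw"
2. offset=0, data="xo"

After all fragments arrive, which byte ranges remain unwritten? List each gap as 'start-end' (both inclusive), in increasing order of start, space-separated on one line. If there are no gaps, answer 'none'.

Fragment 1: offset=10 len=2
Fragment 2: offset=0 len=2
Gaps: 2-9

Answer: 2-9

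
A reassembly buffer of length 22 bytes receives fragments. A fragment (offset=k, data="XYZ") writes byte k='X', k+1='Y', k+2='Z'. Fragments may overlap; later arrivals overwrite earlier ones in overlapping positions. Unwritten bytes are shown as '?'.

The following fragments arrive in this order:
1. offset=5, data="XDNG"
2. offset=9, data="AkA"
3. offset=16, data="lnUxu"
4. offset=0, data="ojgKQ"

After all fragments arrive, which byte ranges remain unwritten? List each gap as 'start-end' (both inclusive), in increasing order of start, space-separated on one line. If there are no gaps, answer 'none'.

Fragment 1: offset=5 len=4
Fragment 2: offset=9 len=3
Fragment 3: offset=16 len=5
Fragment 4: offset=0 len=5
Gaps: 12-15 21-21

Answer: 12-15 21-21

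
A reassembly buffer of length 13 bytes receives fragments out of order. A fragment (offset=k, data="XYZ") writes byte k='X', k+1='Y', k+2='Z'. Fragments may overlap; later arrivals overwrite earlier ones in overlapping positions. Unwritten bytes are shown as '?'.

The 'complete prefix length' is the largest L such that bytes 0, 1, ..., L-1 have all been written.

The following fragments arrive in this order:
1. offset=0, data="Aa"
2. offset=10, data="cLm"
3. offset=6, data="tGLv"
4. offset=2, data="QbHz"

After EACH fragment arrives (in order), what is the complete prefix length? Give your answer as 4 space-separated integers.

Answer: 2 2 2 13

Derivation:
Fragment 1: offset=0 data="Aa" -> buffer=Aa??????????? -> prefix_len=2
Fragment 2: offset=10 data="cLm" -> buffer=Aa????????cLm -> prefix_len=2
Fragment 3: offset=6 data="tGLv" -> buffer=Aa????tGLvcLm -> prefix_len=2
Fragment 4: offset=2 data="QbHz" -> buffer=AaQbHztGLvcLm -> prefix_len=13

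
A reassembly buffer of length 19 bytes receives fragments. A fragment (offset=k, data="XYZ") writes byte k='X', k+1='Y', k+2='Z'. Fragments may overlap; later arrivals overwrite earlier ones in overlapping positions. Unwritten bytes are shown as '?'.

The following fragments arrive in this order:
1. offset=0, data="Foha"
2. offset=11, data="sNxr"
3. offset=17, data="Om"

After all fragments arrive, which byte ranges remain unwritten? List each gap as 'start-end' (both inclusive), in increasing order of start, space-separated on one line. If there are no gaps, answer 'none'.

Answer: 4-10 15-16

Derivation:
Fragment 1: offset=0 len=4
Fragment 2: offset=11 len=4
Fragment 3: offset=17 len=2
Gaps: 4-10 15-16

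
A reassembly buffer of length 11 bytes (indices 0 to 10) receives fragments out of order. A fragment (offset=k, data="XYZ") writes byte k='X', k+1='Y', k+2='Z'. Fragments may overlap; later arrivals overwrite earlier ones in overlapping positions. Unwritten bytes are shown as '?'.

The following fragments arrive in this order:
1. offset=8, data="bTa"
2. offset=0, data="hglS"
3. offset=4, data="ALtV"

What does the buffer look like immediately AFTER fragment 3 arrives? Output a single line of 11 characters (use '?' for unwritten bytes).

Fragment 1: offset=8 data="bTa" -> buffer=????????bTa
Fragment 2: offset=0 data="hglS" -> buffer=hglS????bTa
Fragment 3: offset=4 data="ALtV" -> buffer=hglSALtVbTa

Answer: hglSALtVbTa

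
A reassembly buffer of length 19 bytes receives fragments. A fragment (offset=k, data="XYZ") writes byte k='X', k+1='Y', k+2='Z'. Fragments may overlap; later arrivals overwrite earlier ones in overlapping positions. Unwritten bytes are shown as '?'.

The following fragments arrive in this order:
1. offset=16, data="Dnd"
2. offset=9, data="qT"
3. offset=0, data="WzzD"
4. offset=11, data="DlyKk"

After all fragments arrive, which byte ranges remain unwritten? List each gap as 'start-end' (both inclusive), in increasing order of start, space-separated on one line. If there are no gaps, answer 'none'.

Answer: 4-8

Derivation:
Fragment 1: offset=16 len=3
Fragment 2: offset=9 len=2
Fragment 3: offset=0 len=4
Fragment 4: offset=11 len=5
Gaps: 4-8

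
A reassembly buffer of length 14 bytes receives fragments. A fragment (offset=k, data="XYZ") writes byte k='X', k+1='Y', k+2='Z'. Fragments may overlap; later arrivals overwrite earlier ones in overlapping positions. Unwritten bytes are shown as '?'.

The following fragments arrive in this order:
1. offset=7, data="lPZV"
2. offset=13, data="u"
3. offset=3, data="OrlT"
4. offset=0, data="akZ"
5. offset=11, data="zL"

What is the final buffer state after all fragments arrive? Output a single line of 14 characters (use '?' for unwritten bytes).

Fragment 1: offset=7 data="lPZV" -> buffer=???????lPZV???
Fragment 2: offset=13 data="u" -> buffer=???????lPZV??u
Fragment 3: offset=3 data="OrlT" -> buffer=???OrlTlPZV??u
Fragment 4: offset=0 data="akZ" -> buffer=akZOrlTlPZV??u
Fragment 5: offset=11 data="zL" -> buffer=akZOrlTlPZVzLu

Answer: akZOrlTlPZVzLu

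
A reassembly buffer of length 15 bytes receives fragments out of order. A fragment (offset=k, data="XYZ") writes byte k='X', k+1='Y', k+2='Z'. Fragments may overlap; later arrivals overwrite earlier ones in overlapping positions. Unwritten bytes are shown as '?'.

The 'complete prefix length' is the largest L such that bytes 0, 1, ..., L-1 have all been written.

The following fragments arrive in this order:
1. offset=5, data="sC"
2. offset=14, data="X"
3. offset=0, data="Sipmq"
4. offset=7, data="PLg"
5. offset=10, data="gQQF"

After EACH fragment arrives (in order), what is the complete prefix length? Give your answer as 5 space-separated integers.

Fragment 1: offset=5 data="sC" -> buffer=?????sC???????? -> prefix_len=0
Fragment 2: offset=14 data="X" -> buffer=?????sC???????X -> prefix_len=0
Fragment 3: offset=0 data="Sipmq" -> buffer=SipmqsC???????X -> prefix_len=7
Fragment 4: offset=7 data="PLg" -> buffer=SipmqsCPLg????X -> prefix_len=10
Fragment 5: offset=10 data="gQQF" -> buffer=SipmqsCPLggQQFX -> prefix_len=15

Answer: 0 0 7 10 15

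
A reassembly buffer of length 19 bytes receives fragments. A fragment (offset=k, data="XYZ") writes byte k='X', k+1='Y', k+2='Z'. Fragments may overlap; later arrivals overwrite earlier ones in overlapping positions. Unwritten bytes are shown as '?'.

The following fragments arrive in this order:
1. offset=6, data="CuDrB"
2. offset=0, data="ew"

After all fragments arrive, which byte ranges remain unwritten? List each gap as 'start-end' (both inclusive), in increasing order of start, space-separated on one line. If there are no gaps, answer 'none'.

Answer: 2-5 11-18

Derivation:
Fragment 1: offset=6 len=5
Fragment 2: offset=0 len=2
Gaps: 2-5 11-18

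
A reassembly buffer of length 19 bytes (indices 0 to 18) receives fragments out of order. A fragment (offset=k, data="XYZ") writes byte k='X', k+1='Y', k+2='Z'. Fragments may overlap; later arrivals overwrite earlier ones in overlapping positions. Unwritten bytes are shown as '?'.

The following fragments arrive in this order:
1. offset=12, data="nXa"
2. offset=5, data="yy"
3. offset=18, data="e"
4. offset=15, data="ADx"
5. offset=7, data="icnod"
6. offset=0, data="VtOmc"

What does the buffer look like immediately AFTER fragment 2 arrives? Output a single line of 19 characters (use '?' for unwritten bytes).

Fragment 1: offset=12 data="nXa" -> buffer=????????????nXa????
Fragment 2: offset=5 data="yy" -> buffer=?????yy?????nXa????

Answer: ?????yy?????nXa????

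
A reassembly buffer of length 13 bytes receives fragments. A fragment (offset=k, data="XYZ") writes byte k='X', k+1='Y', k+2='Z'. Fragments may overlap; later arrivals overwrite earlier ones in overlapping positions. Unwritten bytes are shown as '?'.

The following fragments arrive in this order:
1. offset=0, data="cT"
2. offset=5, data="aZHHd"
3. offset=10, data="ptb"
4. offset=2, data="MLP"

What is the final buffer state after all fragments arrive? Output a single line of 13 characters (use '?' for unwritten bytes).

Fragment 1: offset=0 data="cT" -> buffer=cT???????????
Fragment 2: offset=5 data="aZHHd" -> buffer=cT???aZHHd???
Fragment 3: offset=10 data="ptb" -> buffer=cT???aZHHdptb
Fragment 4: offset=2 data="MLP" -> buffer=cTMLPaZHHdptb

Answer: cTMLPaZHHdptb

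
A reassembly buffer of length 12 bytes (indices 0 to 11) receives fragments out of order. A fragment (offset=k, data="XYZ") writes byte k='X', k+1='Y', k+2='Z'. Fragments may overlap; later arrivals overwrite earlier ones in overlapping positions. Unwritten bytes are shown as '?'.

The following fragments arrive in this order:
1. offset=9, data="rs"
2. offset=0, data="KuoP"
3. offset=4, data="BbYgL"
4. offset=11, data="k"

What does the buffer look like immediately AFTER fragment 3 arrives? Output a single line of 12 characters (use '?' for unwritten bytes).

Answer: KuoPBbYgLrs?

Derivation:
Fragment 1: offset=9 data="rs" -> buffer=?????????rs?
Fragment 2: offset=0 data="KuoP" -> buffer=KuoP?????rs?
Fragment 3: offset=4 data="BbYgL" -> buffer=KuoPBbYgLrs?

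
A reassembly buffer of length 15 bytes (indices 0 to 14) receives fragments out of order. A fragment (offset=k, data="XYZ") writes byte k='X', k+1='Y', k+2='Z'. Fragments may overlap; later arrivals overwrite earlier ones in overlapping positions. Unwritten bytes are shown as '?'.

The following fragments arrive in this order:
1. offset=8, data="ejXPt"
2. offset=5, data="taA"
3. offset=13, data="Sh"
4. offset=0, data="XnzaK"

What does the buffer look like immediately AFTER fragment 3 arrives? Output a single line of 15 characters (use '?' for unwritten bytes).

Answer: ?????taAejXPtSh

Derivation:
Fragment 1: offset=8 data="ejXPt" -> buffer=????????ejXPt??
Fragment 2: offset=5 data="taA" -> buffer=?????taAejXPt??
Fragment 3: offset=13 data="Sh" -> buffer=?????taAejXPtSh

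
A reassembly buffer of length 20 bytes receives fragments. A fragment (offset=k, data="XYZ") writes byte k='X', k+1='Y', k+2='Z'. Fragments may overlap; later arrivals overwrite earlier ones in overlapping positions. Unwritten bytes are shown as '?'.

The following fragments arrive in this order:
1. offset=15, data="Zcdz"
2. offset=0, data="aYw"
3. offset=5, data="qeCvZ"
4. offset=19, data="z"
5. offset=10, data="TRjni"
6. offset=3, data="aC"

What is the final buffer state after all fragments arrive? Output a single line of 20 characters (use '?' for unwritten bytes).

Answer: aYwaCqeCvZTRjniZcdzz

Derivation:
Fragment 1: offset=15 data="Zcdz" -> buffer=???????????????Zcdz?
Fragment 2: offset=0 data="aYw" -> buffer=aYw????????????Zcdz?
Fragment 3: offset=5 data="qeCvZ" -> buffer=aYw??qeCvZ?????Zcdz?
Fragment 4: offset=19 data="z" -> buffer=aYw??qeCvZ?????Zcdzz
Fragment 5: offset=10 data="TRjni" -> buffer=aYw??qeCvZTRjniZcdzz
Fragment 6: offset=3 data="aC" -> buffer=aYwaCqeCvZTRjniZcdzz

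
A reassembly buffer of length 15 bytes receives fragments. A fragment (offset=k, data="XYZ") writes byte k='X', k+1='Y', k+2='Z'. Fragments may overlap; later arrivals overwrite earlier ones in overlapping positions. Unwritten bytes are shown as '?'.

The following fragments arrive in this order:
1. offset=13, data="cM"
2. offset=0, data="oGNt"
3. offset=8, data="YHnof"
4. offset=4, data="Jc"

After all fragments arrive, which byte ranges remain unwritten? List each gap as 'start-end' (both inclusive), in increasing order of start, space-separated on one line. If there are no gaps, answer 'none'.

Answer: 6-7

Derivation:
Fragment 1: offset=13 len=2
Fragment 2: offset=0 len=4
Fragment 3: offset=8 len=5
Fragment 4: offset=4 len=2
Gaps: 6-7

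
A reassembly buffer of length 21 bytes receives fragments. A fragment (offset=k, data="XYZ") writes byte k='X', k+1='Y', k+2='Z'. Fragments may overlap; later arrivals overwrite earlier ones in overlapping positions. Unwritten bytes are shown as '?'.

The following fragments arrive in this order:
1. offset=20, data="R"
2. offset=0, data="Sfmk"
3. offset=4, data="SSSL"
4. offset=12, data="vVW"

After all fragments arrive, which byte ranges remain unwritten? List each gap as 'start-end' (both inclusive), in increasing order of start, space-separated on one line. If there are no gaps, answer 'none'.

Fragment 1: offset=20 len=1
Fragment 2: offset=0 len=4
Fragment 3: offset=4 len=4
Fragment 4: offset=12 len=3
Gaps: 8-11 15-19

Answer: 8-11 15-19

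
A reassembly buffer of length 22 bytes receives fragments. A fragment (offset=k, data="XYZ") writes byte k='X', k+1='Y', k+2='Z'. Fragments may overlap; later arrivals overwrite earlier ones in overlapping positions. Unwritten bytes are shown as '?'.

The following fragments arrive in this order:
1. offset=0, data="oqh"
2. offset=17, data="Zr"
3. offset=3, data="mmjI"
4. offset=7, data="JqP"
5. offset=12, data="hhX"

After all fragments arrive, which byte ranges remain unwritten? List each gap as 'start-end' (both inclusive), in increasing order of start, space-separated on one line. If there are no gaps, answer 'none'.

Fragment 1: offset=0 len=3
Fragment 2: offset=17 len=2
Fragment 3: offset=3 len=4
Fragment 4: offset=7 len=3
Fragment 5: offset=12 len=3
Gaps: 10-11 15-16 19-21

Answer: 10-11 15-16 19-21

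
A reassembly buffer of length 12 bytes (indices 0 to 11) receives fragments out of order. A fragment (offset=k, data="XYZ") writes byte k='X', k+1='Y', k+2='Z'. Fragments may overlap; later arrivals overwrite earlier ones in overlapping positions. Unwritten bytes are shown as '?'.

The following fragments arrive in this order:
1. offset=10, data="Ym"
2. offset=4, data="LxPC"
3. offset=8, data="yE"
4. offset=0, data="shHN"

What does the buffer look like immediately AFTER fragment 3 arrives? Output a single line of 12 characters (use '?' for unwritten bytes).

Answer: ????LxPCyEYm

Derivation:
Fragment 1: offset=10 data="Ym" -> buffer=??????????Ym
Fragment 2: offset=4 data="LxPC" -> buffer=????LxPC??Ym
Fragment 3: offset=8 data="yE" -> buffer=????LxPCyEYm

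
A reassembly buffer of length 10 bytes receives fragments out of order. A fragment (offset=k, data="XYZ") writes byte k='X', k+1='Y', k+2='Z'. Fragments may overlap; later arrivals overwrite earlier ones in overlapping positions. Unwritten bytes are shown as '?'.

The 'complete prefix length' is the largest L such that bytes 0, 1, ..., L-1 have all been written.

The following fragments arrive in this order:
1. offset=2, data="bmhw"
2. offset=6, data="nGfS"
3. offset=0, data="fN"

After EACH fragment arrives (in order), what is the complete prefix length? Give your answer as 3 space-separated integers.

Fragment 1: offset=2 data="bmhw" -> buffer=??bmhw???? -> prefix_len=0
Fragment 2: offset=6 data="nGfS" -> buffer=??bmhwnGfS -> prefix_len=0
Fragment 3: offset=0 data="fN" -> buffer=fNbmhwnGfS -> prefix_len=10

Answer: 0 0 10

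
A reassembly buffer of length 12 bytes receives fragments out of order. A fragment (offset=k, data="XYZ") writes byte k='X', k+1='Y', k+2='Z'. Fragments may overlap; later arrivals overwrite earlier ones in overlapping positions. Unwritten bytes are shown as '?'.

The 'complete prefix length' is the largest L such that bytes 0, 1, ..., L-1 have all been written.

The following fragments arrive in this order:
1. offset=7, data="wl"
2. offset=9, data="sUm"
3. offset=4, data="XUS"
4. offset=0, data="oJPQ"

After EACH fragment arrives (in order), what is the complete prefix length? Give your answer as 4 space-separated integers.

Answer: 0 0 0 12

Derivation:
Fragment 1: offset=7 data="wl" -> buffer=???????wl??? -> prefix_len=0
Fragment 2: offset=9 data="sUm" -> buffer=???????wlsUm -> prefix_len=0
Fragment 3: offset=4 data="XUS" -> buffer=????XUSwlsUm -> prefix_len=0
Fragment 4: offset=0 data="oJPQ" -> buffer=oJPQXUSwlsUm -> prefix_len=12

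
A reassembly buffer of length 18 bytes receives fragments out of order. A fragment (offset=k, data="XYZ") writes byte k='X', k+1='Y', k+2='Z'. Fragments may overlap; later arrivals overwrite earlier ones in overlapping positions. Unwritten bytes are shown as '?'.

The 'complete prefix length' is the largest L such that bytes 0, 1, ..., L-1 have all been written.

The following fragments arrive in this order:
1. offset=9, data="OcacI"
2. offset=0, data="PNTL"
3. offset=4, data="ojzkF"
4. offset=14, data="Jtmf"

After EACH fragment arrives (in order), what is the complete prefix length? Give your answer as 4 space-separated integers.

Answer: 0 4 14 18

Derivation:
Fragment 1: offset=9 data="OcacI" -> buffer=?????????OcacI???? -> prefix_len=0
Fragment 2: offset=0 data="PNTL" -> buffer=PNTL?????OcacI???? -> prefix_len=4
Fragment 3: offset=4 data="ojzkF" -> buffer=PNTLojzkFOcacI???? -> prefix_len=14
Fragment 4: offset=14 data="Jtmf" -> buffer=PNTLojzkFOcacIJtmf -> prefix_len=18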